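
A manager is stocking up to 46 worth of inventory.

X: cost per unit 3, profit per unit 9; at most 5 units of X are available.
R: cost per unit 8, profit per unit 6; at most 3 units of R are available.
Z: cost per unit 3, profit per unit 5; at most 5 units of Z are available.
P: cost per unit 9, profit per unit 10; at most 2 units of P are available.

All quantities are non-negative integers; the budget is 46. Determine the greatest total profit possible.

5×X, 4×Z, and 2×P: cost 45 ≤ 46, profit 5·9 + 4·5 + 2·10 = 85.
5×X, 2×R, and 5×Z: cost 46 ≤ 46, profit 5·9 + 2·6 + 5·5 = 82.
Best is 85.

85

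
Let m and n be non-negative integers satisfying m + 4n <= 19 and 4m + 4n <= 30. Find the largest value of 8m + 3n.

56

(m,n)=(7,0) is feasible, giving 56.
(m,n)=(6,1) is feasible, giving 51.
The best lattice point is (7,0), giving 56.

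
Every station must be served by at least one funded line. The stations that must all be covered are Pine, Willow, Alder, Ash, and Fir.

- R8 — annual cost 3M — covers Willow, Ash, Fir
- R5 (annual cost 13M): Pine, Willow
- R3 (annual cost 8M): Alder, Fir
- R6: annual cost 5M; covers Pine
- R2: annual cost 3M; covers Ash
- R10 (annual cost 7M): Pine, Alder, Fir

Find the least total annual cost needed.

Choose R8 and R10: together they cover Pine, Willow, Alder, Ash, Fir — every station.
Total annual cost: 3 + 7 = 10.
No cover costs less than 10.

10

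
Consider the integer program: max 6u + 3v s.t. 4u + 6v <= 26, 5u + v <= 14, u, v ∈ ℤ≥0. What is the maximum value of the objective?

(u,v)=(2,3) is feasible, giving 21.
(u,v)=(2,2) is feasible, giving 18.
(u,v)=(2,1) is feasible, giving 15.
(u,v)=(1,3) is feasible, giving 15.
The best lattice point is (2,3), giving 21.

21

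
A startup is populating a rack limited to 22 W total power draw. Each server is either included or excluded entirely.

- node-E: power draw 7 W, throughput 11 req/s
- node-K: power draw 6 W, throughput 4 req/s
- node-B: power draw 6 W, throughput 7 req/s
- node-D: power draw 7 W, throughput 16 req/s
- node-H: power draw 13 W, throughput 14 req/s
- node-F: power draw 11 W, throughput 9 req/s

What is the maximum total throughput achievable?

34

Treat it as a binary knapsack problem.
Allowing fractional choices, the relaxed optimum would be about 36.2, but servers are indivisible.
node-E + node-B + node-D: power draw 7 + 6 + 7 = 20 ≤ 22, throughput 11 + 7 + 16 = 34.
node-D + node-H: power draw 7 + 13 = 20 ≤ 22, throughput 16 + 14 = 30.
node-E + node-K + node-D: power draw 7 + 6 + 7 = 20 ≤ 22, throughput 11 + 4 + 16 = 31.
Best is node-E, node-B, and node-D with total throughput 34.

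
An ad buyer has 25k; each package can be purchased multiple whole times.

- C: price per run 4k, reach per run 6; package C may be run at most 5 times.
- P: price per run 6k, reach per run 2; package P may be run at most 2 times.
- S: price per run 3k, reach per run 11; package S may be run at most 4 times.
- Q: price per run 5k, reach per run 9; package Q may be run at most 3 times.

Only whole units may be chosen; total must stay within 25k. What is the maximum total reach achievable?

2×C, 4×S, and 1×Q: price 25 ≤ 25, reach 2·6 + 4·11 + 1·9 = 65.
4×S and 2×Q: price 22 ≤ 25, reach 4·11 + 2·9 = 62.
Best is 65.

65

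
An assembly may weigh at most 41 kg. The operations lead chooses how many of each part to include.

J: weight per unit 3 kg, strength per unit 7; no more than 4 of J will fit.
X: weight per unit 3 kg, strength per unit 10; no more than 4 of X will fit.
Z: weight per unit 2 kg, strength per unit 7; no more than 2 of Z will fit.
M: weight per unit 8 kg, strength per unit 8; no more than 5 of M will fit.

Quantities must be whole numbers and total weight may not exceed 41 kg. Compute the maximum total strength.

91

Take 3×J, 4×X, 2×Z, and 2×M: weight 41 ≤ 41, strength 3·7 + 4·10 + 2·7 + 2·8 = 91.
Z has the best ratio (7/2) and is taken to its limit of 2; remaining capacity is filled optimally with the others.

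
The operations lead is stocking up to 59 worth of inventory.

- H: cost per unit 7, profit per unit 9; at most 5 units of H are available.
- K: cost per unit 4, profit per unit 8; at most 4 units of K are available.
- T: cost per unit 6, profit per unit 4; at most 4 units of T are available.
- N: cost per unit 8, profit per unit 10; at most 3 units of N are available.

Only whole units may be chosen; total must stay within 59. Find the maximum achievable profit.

5×H, 4×K, and 1×N: cost 59 ≤ 59, profit 5·9 + 4·8 + 1·10 = 87.
3×H, 4×K, 1×T, and 2×N: cost 59 ≤ 59, profit 3·9 + 4·8 + 1·4 + 2·10 = 83.
Best is 87.

87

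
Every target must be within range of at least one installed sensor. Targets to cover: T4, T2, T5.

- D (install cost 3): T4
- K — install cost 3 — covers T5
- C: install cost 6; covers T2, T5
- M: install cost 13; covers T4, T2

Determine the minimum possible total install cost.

9

The greedy cost-per-new-target heuristic would pick D, K, and C for 12, but a cheaper cover exists.
Choose D and C: together they cover T4, T2, T5 — every target.
Total install cost: 3 + 6 = 9.
No cover costs less than 9.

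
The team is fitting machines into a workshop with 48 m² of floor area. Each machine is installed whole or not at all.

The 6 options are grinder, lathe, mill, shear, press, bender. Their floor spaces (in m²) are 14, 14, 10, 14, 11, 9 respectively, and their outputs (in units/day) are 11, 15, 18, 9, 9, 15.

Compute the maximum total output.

Allowing fractional choices, the relaxed optimum would be about 60.1, but machines are indivisible.
lathe + mill + shear + bender: floor space 14 + 10 + 14 + 9 = 47 ≤ 48, output 15 + 18 + 9 + 15 = 57.
lathe + mill + press + bender: floor space 14 + 10 + 11 + 9 = 44 ≤ 48, output 15 + 18 + 9 + 15 = 57.
grinder + lathe + mill + bender: floor space 14 + 14 + 10 + 9 = 47 ≤ 48, output 11 + 15 + 18 + 15 = 59.
Best is grinder, lathe, mill, and bender with total output 59.

59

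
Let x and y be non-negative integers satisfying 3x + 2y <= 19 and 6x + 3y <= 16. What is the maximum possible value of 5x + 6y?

Relaxing integrality, the LP optimum is 32.00 at (x,y) = (0, 5.33), which is not an integer point.
(x,y)=(0,5): 3·0+2·5=10≤19, 6·0+3·5=15≤16, objective 30.
(x,y)=(0,4): 3·0+2·4=8≤19, 6·0+3·4=12≤16, objective 24.
Maximum is 30 at (x,y)=(0,5).

30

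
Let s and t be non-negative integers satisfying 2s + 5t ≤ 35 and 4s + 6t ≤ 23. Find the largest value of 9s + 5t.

45

Relaxing integrality, the LP optimum is 51.75 at (s,t) = (5.75, 0), which is not an integer point.
(s,t)=(5,0) is feasible, giving 45.
(s,t)=(4,1) is feasible, giving 41.
(s,t)=(4,0) is feasible, giving 36.
The best lattice point is (5,0), giving 45.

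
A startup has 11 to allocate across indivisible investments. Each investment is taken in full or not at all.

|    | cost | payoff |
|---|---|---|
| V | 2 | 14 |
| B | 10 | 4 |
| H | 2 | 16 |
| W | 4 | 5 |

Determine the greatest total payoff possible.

Treat it as a binary knapsack problem.
Allowing fractional choices, the relaxed optimum would be about 36.2, but investments are indivisible.
V + H + W: cost 2 + 2 + 4 = 8 ≤ 11, payoff 14 + 16 + 5 = 35.
H + W: cost 2 + 4 = 6 ≤ 11, payoff 16 + 5 = 21.
V + H: cost 2 + 2 = 4 ≤ 11, payoff 14 + 16 = 30.
Best is V, H, and W with total payoff 35.

35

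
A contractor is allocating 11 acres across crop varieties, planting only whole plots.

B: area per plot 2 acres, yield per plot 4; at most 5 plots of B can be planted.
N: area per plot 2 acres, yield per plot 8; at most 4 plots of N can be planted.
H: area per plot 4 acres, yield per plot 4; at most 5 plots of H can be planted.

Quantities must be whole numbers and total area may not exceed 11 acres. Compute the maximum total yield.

36

4×N: area 8 ≤ 11, yield 4·8 = 32.
1×B and 4×N: area 10 ≤ 11, yield 1·4 + 4·8 = 36.
Best is 36.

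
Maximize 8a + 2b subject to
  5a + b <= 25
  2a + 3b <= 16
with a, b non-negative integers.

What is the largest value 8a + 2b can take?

(a,b)=(5,0) is feasible, giving 40.
(a,b)=(4,2) is feasible, giving 36.
(a,b)=(4,1) is feasible, giving 34.
(a,b)=(4,0) is feasible, giving 32.
The best lattice point is (5,0), giving 40.

40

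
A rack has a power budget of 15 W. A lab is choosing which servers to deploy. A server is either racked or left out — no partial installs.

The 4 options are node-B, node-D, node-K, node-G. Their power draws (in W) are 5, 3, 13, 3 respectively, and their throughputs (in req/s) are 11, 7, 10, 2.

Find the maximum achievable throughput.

20

Allowing fractional choices, the relaxed optimum would be about 23.4, but servers are indivisible.
node-B + node-D + node-G: power draw 5 + 3 + 3 = 11 ≤ 15, throughput 11 + 7 + 2 = 20.
node-B + node-D: power draw 5 + 3 = 8 ≤ 15, throughput 11 + 7 = 18.
Best is node-B, node-D, and node-G with total throughput 20.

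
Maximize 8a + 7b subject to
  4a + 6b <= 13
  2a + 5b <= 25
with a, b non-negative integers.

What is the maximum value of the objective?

(a,b)=(3,0): 4·3+6·0=12≤13, 2·3+5·0=6≤25, objective 24.
(a,b)=(2,0): 4·2+6·0=8≤13, 2·2+5·0=4≤25, objective 16.
Maximum is 24 at (a,b)=(3,0).

24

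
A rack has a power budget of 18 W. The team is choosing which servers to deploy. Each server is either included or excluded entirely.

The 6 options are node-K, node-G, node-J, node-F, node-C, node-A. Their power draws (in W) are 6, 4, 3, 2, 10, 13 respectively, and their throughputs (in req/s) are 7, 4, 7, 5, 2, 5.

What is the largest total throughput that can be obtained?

23

Treat it as a binary knapsack problem.
Allowing fractional choices, the relaxed optimum would be about 24.2, but servers are indivisible.
node-K + node-J + node-F: power draw 6 + 3 + 2 = 11 ≤ 18, throughput 7 + 7 + 5 = 19.
node-K + node-G + node-J: power draw 6 + 4 + 3 = 13 ≤ 18, throughput 7 + 4 + 7 = 18.
node-K + node-G + node-J + node-F: power draw 6 + 4 + 3 + 2 = 15 ≤ 18, throughput 7 + 4 + 7 + 5 = 23.
Best is node-K, node-G, node-J, and node-F with total throughput 23.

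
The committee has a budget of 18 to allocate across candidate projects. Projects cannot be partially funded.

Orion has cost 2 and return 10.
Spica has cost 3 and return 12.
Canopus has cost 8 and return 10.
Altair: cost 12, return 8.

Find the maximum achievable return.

32

This is an integer program with binary decision variables.
Take Orion, Spica, and Canopus: cost 2 + 3 + 8 = 13 ≤ 18, return 10 + 12 + 10 = 32.
No other feasible combination does better.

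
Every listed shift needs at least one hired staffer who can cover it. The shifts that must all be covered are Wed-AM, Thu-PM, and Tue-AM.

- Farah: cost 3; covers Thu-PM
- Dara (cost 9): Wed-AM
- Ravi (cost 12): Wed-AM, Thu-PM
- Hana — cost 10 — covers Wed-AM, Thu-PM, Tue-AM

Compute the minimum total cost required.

10

The greedy cost-per-new-shift heuristic would pick Farah and Hana for 13, but a cheaper cover exists.
Hana alone covers Wed-AM, Thu-PM, Tue-AM — every shift.
Total cost: 10.
No cover costs less than 10.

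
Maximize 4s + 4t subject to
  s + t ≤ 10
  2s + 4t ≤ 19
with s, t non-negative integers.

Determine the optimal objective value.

Relaxing integrality, the LP optimum is 38.00 at (s,t) = (9.5, 0), which is not an integer point.
(s,t)=(9,0): 1·9+1·0=9≤10, 2·9+4·0=18≤19, objective 36.
(s,t)=(8,0): 1·8+1·0=8≤10, 2·8+4·0=16≤19, objective 32.
No feasible integer point exceeds 36.

36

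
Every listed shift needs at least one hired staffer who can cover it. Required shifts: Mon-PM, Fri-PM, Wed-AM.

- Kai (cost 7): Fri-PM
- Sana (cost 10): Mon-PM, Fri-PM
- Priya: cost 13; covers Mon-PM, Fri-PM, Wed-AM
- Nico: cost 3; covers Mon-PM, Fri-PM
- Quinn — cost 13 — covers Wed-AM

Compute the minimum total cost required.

The greedy cost-per-new-shift heuristic would pick Nico and Priya for 16, but a cheaper cover exists.
Priya alone covers Mon-PM, Fri-PM, Wed-AM — every shift.
Total cost: 13.
No cover costs less than 13.

13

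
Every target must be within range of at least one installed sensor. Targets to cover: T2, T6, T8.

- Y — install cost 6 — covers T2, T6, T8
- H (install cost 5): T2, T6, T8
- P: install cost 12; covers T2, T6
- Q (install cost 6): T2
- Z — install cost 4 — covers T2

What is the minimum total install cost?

H alone covers T2, T6, T8 — every target.
Total install cost: 5.

5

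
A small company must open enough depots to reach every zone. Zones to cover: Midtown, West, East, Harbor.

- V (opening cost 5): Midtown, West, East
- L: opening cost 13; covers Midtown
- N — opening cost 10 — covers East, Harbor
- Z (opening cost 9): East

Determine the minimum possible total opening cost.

This is an integer covering problem.
Choose V and N: together they cover Midtown, West, East, Harbor — every zone.
Total opening cost: 5 + 10 = 15.
No cover costs less than 15.

15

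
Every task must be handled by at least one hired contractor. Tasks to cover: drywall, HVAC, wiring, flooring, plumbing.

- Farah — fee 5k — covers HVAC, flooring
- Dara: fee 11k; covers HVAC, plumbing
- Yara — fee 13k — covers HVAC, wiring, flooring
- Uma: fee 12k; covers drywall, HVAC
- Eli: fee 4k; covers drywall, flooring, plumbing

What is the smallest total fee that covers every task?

This is a weighted set-cover instance.
The greedy cost-per-new-task heuristic would pick Eli, Farah, and Yara for 22, but a cheaper cover exists.
Choose Yara and Eli: together they cover drywall, HVAC, wiring, flooring, plumbing — every task.
Total fee: 13 + 4 = 17.
No cover costs less than 17.

17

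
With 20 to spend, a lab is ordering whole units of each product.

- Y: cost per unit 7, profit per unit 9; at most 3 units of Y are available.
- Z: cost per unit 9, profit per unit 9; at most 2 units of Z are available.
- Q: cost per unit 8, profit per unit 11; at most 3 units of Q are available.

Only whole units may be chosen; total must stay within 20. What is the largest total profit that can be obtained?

Take 2×Q: cost 16 ≤ 20, profit 2·11 = 22.
No other integer combination yields more.

22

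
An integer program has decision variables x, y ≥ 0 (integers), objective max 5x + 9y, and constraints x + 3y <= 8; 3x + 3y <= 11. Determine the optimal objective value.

23

The continuous relaxation peaks at (1.5, 2.17) with value 27.00; rounding to a feasible lattice point costs some objective.
(x,y)=(1,2): 1·1+3·2=7≤8, 3·1+3·2=9≤11, objective 23.
(x,y)=(2,1): 1·2+3·1=5≤8, 3·2+3·1=9≤11, objective 19.
(x,y)=(0,2): 1·0+3·2=6≤8, 3·0+3·2=6≤11, objective 18.
Maximum is 23 at (x,y)=(1,2).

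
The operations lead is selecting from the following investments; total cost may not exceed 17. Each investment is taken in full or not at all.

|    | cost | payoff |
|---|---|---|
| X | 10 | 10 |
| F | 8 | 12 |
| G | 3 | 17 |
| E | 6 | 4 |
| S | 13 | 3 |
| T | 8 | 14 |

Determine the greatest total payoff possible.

35

Allowing fractional choices, the relaxed optimum would be about 40.0, but investments are indivisible.
F + G + E: cost 8 + 3 + 6 = 17 ≤ 17, payoff 12 + 17 + 4 = 33.
G + E + T: cost 3 + 6 + 8 = 17 ≤ 17, payoff 17 + 4 + 14 = 35.
Best is G, E, and T with total payoff 35.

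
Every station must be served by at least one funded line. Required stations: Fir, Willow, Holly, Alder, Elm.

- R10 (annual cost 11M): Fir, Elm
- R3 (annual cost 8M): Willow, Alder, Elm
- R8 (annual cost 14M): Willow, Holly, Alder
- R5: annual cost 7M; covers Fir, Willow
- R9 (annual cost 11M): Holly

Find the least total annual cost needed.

The greedy cost-per-new-station heuristic would pick R3, R5, and R9 for 26, but a cheaper cover exists.
Choose R10 and R8: together they cover Fir, Willow, Holly, Alder, Elm — every station.
Total annual cost: 11 + 14 = 25.
No cover costs less than 25.

25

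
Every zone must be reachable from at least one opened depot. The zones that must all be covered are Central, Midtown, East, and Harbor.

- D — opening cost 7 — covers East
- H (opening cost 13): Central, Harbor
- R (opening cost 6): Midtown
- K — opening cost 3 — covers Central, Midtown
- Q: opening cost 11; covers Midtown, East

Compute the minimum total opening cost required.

Choose D, H, and K: together they cover Central, Midtown, East, Harbor — every zone.
Total opening cost: 7 + 13 + 3 = 23.

23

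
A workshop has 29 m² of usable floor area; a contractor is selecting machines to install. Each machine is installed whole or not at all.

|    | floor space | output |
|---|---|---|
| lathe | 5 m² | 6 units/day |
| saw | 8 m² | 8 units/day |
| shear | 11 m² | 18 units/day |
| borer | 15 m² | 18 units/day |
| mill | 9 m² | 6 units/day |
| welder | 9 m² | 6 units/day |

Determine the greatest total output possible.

36

lathe + saw + borer: floor space 5 + 8 + 15 = 28 ≤ 29, output 6 + 8 + 18 = 32.
lathe + saw + shear: floor space 5 + 8 + 11 = 24 ≤ 29, output 6 + 8 + 18 = 32.
shear + borer: floor space 11 + 15 = 26 ≤ 29, output 18 + 18 = 36.
Best is shear and borer with total output 36.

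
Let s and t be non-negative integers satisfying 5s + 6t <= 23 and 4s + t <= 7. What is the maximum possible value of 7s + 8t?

31

(s,t)=(1,3): 5·1+6·3=23≤23, 4·1+1·3=7≤7, objective 31.
(s,t)=(0,3): 5·0+6·3=18≤23, 4·0+1·3=3≤7, objective 24.
Maximum is 31 at (s,t)=(1,3).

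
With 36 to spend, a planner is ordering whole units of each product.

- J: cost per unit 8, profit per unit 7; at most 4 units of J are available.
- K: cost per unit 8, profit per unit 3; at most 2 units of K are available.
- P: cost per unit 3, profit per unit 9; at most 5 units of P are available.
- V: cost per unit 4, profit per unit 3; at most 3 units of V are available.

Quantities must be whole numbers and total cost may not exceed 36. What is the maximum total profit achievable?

1×J, 5×P, and 3×V: cost 35 ≤ 36, profit 1·7 + 5·9 + 3·3 = 61.
2×J, 5×P, and 1×V: cost 35 ≤ 36, profit 2·7 + 5·9 + 1·3 = 62.
Best is 62.

62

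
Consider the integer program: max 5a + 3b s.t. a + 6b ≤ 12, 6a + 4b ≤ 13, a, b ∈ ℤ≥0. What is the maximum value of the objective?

(a,b)=(2,0) is feasible, giving 10.
(a,b)=(1,1) is feasible, giving 8.
(a,b)=(1,0) is feasible, giving 5.
The best lattice point is (2,0), giving 10.

10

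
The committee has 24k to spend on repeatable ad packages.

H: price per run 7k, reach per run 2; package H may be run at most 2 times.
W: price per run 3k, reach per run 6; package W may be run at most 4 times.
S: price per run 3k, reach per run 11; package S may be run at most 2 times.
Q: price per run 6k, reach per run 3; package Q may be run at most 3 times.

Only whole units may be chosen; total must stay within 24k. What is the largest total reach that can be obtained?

Take 4×W, 2×S, and 1×Q: price 24 ≤ 24, reach 4·6 + 2·11 + 1·3 = 49.
S has the best ratio (11/3) and is taken to its limit of 2; remaining capacity is filled optimally with the others.

49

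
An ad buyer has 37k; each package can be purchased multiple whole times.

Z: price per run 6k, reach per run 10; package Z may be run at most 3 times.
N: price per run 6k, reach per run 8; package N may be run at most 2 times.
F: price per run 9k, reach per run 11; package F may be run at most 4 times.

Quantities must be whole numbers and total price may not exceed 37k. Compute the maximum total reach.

52

This is a bounded integer knapsack.
Take 3×Z and 2×F: price 36 ≤ 37, reach 3·10 + 2·11 = 52.
Z has the best ratio (10/6) and is taken to its limit of 3; remaining capacity is filled optimally with the others.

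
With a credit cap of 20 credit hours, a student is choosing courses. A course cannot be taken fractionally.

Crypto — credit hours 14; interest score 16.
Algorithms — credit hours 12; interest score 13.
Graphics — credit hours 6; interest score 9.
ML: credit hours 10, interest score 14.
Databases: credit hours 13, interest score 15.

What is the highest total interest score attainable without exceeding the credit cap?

Take Crypto and Graphics: credit hours 14 + 6 = 20 ≤ 20, interest score 16 + 9 = 25.
No other feasible combination does better.

25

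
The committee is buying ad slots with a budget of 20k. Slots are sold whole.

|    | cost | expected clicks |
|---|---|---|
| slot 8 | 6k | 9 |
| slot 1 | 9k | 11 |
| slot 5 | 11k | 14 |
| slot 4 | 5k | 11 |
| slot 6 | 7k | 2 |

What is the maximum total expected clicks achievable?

31

Allowing fractional choices, the relaxed optimum would be about 31.5, but ad slots are indivisible.
slot 5 + slot 4: cost 11 + 5 = 16 ≤ 20, expected clicks 14 + 11 = 25.
slot 8 + slot 1 + slot 4: cost 6 + 9 + 5 = 20 ≤ 20, expected clicks 9 + 11 + 11 = 31.
Best is slot 8, slot 1, and slot 4 with total expected clicks 31.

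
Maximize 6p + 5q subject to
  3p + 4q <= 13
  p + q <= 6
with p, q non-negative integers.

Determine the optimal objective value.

(p,q)=(4,0): 3·4+4·0=12≤13, 1·4+1·0=4≤6, objective 24.
(p,q)=(3,1): 3·3+4·1=13≤13, 1·3+1·1=4≤6, objective 23.
(p,q)=(3,0): 3·3+4·0=9≤13, 1·3+1·0=3≤6, objective 18.
The best lattice point is (4,0), giving 24.

24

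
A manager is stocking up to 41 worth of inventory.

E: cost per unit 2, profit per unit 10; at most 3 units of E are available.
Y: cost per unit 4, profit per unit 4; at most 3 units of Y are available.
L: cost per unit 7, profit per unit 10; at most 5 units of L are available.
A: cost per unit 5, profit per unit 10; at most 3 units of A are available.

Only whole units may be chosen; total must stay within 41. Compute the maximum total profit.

84

This is a bounded integer knapsack.
3×E, 1×Y, 2×L, and 3×A: cost 39 ≤ 41, profit 3·10 + 1·4 + 2·10 + 3·10 = 84.
3×E, 1×Y, 3×L, and 2×A: cost 41 ≤ 41, profit 3·10 + 1·4 + 3·10 + 2·10 = 84.
Best is 84.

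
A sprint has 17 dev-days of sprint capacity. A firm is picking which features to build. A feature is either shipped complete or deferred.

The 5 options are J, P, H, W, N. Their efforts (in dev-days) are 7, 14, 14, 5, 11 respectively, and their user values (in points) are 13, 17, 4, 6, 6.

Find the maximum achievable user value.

19

This is a 0-1 knapsack instance.
Allowing fractional choices, the relaxed optimum would be about 25.1, but features are indivisible.
J: effort 7 ≤ 17, user value 13.
P: effort 14 ≤ 17, user value 17.
J + W: effort 7 + 5 = 12 ≤ 17, user value 13 + 6 = 19.
Best is J and W with total user value 19.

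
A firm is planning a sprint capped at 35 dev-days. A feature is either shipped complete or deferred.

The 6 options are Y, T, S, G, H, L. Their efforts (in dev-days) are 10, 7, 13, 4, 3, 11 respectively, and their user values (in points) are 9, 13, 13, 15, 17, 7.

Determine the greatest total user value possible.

Take Y, T, G, H, and L: effort 10 + 7 + 4 + 3 + 11 = 35 ≤ 35, user value 9 + 13 + 15 + 17 + 7 = 61.
No other feasible combination does better.

61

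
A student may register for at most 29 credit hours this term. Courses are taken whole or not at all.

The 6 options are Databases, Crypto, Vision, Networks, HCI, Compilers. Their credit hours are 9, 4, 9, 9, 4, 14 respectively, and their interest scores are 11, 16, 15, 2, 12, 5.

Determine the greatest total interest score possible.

54

Treat it as a binary knapsack problem.
Take Databases, Crypto, Vision, and HCI: credit hours 9 + 4 + 9 + 4 = 26 ≤ 29, interest score 11 + 16 + 15 + 12 = 54.
No other feasible combination does better.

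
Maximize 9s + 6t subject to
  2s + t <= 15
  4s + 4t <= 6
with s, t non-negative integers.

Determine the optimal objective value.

9

The continuous relaxation peaks at (1.5, 0) with value 13.50; rounding to a feasible lattice point costs some objective.
(s,t)=(1,0): 2·1+1·0=2≤15, 4·1+4·0=4≤6, objective 9.
(s,t)=(0,1): 2·0+1·1=1≤15, 4·0+4·1=4≤6, objective 6.
No feasible integer point exceeds 9.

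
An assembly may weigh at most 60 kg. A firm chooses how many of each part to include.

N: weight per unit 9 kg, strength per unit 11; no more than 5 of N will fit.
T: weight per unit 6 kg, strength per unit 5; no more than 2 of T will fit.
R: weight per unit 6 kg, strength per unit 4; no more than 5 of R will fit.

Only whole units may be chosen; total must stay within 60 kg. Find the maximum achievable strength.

65

5×N and 2×T: weight 57 ≤ 60, strength 5·11 + 2·5 = 65.
5×N, 1×T, and 1×R: weight 57 ≤ 60, strength 5·11 + 1·5 + 1·4 = 64.
Best is 65.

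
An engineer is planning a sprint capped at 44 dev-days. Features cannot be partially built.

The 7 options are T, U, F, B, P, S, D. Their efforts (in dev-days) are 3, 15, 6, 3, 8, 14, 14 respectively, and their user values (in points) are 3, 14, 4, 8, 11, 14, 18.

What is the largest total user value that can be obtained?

54

B + P + S + D: effort 3 + 8 + 14 + 14 = 39 ≤ 44, user value 8 + 11 + 14 + 18 = 51.
T + U + B + P + D: effort 3 + 15 + 3 + 8 + 14 = 43 ≤ 44, user value 3 + 14 + 8 + 11 + 18 = 54.
T + B + P + S + D: effort 3 + 3 + 8 + 14 + 14 = 42 ≤ 44, user value 3 + 8 + 11 + 14 + 18 = 54.
The maximum user value is 54; one optimal choice is T, B, P, S, and D.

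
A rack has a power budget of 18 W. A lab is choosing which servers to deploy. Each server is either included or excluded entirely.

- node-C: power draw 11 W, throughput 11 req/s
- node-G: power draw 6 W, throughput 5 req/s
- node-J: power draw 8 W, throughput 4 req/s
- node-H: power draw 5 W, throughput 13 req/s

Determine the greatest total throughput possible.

Allowing fractional choices, the relaxed optimum would be about 25.7, but servers are indivisible.
node-C + node-H: power draw 11 + 5 = 16 ≤ 18, throughput 11 + 13 = 24.
node-G + node-H: power draw 6 + 5 = 11 ≤ 18, throughput 5 + 13 = 18.
Best is node-C and node-H with total throughput 24.

24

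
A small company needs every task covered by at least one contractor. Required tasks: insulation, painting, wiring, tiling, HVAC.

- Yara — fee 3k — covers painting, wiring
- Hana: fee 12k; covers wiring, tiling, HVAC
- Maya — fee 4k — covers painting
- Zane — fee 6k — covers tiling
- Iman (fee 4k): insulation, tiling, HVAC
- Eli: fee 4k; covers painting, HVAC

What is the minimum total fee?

Choose Yara and Iman: together they cover insulation, painting, wiring, tiling, HVAC — every task.
Total fee: 3 + 4 = 7.
No cover costs less than 7.

7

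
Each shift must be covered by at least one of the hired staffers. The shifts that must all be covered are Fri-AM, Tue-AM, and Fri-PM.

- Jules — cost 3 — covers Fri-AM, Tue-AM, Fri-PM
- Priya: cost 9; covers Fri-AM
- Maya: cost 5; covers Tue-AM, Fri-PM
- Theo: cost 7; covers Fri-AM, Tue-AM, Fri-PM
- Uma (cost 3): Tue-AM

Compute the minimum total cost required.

Jules alone covers Fri-AM, Tue-AM, Fri-PM — every shift.
Total cost: 3.
No cover costs less than 3.

3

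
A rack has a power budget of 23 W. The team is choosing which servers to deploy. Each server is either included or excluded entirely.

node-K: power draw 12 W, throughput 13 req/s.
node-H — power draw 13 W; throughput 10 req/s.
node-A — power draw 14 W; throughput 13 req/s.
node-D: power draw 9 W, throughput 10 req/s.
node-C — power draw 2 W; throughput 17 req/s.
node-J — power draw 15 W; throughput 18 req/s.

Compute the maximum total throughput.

This is an integer program with binary decision variables.
Take node-K, node-D, and node-C: power draw 12 + 9 + 2 = 23 ≤ 23, throughput 13 + 10 + 17 = 40.
No other feasible combination does better.

40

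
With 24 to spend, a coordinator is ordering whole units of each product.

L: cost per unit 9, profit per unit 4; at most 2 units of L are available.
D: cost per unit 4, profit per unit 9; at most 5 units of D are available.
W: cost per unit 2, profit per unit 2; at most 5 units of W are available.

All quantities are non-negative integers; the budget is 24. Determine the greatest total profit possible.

49

Take 5×D and 2×W: cost 24 ≤ 24, profit 5·9 + 2·2 = 49.
D has the best ratio (9/4) and is taken to its limit of 5; remaining capacity is filled optimally with the others.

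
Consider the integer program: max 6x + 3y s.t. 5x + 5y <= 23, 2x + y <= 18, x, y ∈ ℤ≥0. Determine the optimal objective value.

The continuous relaxation peaks at (4.6, 0) with value 27.60; rounding to a feasible lattice point costs some objective.
(x,y)=(4,0): 5·4+5·0=20≤23, 2·4+1·0=8≤18, objective 24.
(x,y)=(3,1): 5·3+5·1=20≤23, 2·3+1·1=7≤18, objective 21.
(x,y)=(3,0): 5·3+5·0=15≤23, 2·3+1·0=6≤18, objective 18.
The best lattice point is (4,0), giving 24.

24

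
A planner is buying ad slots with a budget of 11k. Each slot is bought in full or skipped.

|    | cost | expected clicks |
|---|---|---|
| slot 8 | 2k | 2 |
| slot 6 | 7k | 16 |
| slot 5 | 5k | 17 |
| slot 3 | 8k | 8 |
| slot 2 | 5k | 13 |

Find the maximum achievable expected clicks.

30

Take slot 5 and slot 2: cost 5 + 5 = 10 ≤ 11, expected clicks 17 + 13 = 30.
No other feasible combination does better.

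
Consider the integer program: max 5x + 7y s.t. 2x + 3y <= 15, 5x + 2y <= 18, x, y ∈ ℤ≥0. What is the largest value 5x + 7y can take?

35

Relaxing integrality, the LP optimum is 35.73 at (x,y) = (2.18, 3.55), which is not an integer point.
(x,y)=(0,5): 2·0+3·5=15≤15, 5·0+2·5=10≤18, objective 35.
(x,y)=(1,4): 2·1+3·4=14≤15, 5·1+2·4=13≤18, objective 33.
No feasible integer point exceeds 35.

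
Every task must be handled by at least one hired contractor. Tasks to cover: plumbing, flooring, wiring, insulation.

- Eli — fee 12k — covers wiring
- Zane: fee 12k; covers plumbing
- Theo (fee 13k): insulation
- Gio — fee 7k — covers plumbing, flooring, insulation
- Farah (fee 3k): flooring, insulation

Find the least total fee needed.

The greedy cost-per-new-task heuristic would pick Farah, Gio, and Eli for 22, but a cheaper cover exists.
Choose Eli and Gio: together they cover plumbing, flooring, wiring, insulation — every task.
Total fee: 12 + 7 = 19.
No cover costs less than 19.

19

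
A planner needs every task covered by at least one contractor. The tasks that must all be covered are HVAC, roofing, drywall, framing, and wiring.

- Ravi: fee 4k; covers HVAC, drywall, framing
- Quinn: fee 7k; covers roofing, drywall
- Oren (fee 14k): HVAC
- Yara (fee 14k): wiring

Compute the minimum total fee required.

This is a weighted set-cover instance.
Choose Ravi, Quinn, and Yara: together they cover HVAC, roofing, drywall, framing, wiring — every task.
Total fee: 4 + 7 + 14 = 25.
No cover costs less than 25.

25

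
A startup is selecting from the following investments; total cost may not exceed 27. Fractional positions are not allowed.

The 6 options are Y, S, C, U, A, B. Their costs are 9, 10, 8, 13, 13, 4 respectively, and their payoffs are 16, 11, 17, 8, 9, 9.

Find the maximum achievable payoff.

44

Allowing fractional choices, the relaxed optimum would be about 48.6, but investments are indivisible.
Y + C + B: cost 9 + 8 + 4 = 21 ≤ 27, payoff 16 + 17 + 9 = 42.
Y + S + C: cost 9 + 10 + 8 = 27 ≤ 27, payoff 16 + 11 + 17 = 44.
Best is Y, S, and C with total payoff 44.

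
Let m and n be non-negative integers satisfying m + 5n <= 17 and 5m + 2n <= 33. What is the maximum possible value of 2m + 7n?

25

(m,n)=(2,3) is feasible, giving 25.
(m,n)=(5,2) is feasible, giving 24.
(m,n)=(1,3) is feasible, giving 23.
Maximum is 25 at (m,n)=(2,3).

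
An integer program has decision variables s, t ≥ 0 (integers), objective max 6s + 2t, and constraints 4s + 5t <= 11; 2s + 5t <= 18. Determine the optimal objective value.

Relaxing integrality, the LP optimum is 16.50 at (s,t) = (2.75, 0), which is not an integer point.
(s,t)=(2,0): 4·2+5·0=8≤11, 2·2+5·0=4≤18, objective 12.
(s,t)=(1,1): 4·1+5·1=9≤11, 2·1+5·1=7≤18, objective 8.
(s,t)=(1,0): 4·1+5·0=4≤11, 2·1+5·0=2≤18, objective 6.
The best lattice point is (2,0), giving 12.

12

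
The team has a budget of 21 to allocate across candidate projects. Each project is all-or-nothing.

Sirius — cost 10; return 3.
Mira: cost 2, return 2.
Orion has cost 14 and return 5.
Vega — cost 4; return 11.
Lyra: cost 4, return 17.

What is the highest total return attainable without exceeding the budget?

33

Mira + Vega + Lyra: cost 2 + 4 + 4 = 10 ≤ 21, return 2 + 11 + 17 = 30.
Sirius + Mira + Vega + Lyra: cost 10 + 2 + 4 + 4 = 20 ≤ 21, return 3 + 2 + 11 + 17 = 33.
Sirius + Vega + Lyra: cost 10 + 4 + 4 = 18 ≤ 21, return 3 + 11 + 17 = 31.
Best is Sirius, Mira, Vega, and Lyra with total return 33.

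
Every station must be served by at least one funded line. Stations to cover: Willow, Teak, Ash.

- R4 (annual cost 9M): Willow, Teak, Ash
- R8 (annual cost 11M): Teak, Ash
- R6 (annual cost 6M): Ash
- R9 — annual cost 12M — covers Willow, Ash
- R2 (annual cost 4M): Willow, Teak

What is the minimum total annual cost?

The greedy cost-per-new-station heuristic would pick R2 and R6 for 10, but a cheaper cover exists.
R4 alone covers Willow, Teak, Ash — every station.
Total annual cost: 9.
No cover costs less than 9.

9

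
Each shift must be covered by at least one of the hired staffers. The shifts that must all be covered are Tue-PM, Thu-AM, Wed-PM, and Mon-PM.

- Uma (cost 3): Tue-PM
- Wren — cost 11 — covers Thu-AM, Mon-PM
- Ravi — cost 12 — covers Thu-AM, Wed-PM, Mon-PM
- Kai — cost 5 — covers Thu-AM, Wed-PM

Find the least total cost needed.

This is a weighted set-cover instance.
The greedy cost-per-new-shift heuristic would pick Kai, Uma, and Wren for 19, but a cheaper cover exists.
Choose Uma and Ravi: together they cover Tue-PM, Thu-AM, Wed-PM, Mon-PM — every shift.
Total cost: 3 + 12 = 15.
No cover costs less than 15.

15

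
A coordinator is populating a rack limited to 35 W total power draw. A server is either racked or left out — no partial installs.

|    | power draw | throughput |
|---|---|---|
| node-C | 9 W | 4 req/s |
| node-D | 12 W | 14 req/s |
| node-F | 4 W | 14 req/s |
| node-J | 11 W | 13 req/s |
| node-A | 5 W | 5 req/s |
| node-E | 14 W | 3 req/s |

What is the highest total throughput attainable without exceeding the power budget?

46

node-C + node-D + node-F + node-A: power draw 9 + 12 + 4 + 5 = 30 ≤ 35, throughput 4 + 14 + 14 + 5 = 37.
node-D + node-F + node-J: power draw 12 + 4 + 11 = 27 ≤ 35, throughput 14 + 14 + 13 = 41.
node-D + node-F + node-J + node-A: power draw 12 + 4 + 11 + 5 = 32 ≤ 35, throughput 14 + 14 + 13 + 5 = 46.
Best is node-D, node-F, node-J, and node-A with total throughput 46.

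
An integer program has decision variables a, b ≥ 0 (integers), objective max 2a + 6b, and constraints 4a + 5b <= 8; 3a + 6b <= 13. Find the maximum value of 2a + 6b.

6

Relaxing integrality, the LP optimum is 9.60 at (a,b) = (0, 1.6), which is not an integer point.
(a,b)=(0,1) is feasible, giving 6.
(a,b)=(1,0) is feasible, giving 2.
(a,b)=(0,0) is feasible, giving 0.
Maximum is 6 at (a,b)=(0,1).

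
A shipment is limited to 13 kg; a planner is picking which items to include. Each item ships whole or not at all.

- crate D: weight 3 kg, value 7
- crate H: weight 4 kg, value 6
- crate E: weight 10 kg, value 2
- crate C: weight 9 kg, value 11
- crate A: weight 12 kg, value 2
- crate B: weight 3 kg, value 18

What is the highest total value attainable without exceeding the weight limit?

31

Take crate D, crate H, and crate B: weight 3 + 4 + 3 = 10 ≤ 13, value 7 + 6 + 18 = 31.
No other feasible combination does better.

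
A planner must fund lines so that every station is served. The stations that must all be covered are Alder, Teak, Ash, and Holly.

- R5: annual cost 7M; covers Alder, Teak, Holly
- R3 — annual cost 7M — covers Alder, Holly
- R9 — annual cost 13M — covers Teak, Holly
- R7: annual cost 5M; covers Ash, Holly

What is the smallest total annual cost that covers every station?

This is an integer covering problem.
Choose R5 and R7: together they cover Alder, Teak, Ash, Holly — every station.
Total annual cost: 7 + 5 = 12.
No cover costs less than 12.

12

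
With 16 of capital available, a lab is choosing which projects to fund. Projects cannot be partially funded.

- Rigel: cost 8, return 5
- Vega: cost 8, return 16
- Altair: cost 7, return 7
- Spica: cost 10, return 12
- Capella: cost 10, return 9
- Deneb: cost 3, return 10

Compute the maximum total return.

26

Take Vega and Deneb: cost 8 + 3 = 11 ≤ 16, return 16 + 10 = 26.
No other feasible combination does better.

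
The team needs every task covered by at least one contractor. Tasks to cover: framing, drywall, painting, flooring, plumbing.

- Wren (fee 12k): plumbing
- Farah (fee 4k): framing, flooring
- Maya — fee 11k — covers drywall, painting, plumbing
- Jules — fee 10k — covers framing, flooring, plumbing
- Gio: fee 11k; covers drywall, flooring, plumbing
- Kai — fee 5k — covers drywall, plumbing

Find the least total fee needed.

15

The greedy cost-per-new-task heuristic would pick Farah, Kai, and Maya for 20, but a cheaper cover exists.
Choose Farah and Maya: together they cover framing, drywall, painting, flooring, plumbing — every task.
Total fee: 4 + 11 = 15.
No cover costs less than 15.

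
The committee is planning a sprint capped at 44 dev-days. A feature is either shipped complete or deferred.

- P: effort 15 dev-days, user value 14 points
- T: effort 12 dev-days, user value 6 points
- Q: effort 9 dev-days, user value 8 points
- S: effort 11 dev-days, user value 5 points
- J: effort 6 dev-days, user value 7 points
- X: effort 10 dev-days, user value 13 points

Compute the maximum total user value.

42

Allowing fractional choices, the relaxed optimum would be about 44.0, but features are indivisible.
P + T + J + X: effort 15 + 12 + 6 + 10 = 43 ≤ 44, user value 14 + 6 + 7 + 13 = 40.
P + S + J + X: effort 15 + 11 + 6 + 10 = 42 ≤ 44, user value 14 + 5 + 7 + 13 = 39.
P + Q + J + X: effort 15 + 9 + 6 + 10 = 40 ≤ 44, user value 14 + 8 + 7 + 13 = 42.
Best is P, Q, J, and X with total user value 42.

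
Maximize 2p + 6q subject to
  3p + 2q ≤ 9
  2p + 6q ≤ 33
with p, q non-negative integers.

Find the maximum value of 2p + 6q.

The continuous relaxation peaks at (0, 4.5) with value 27.00; rounding to a feasible lattice point costs some objective.
(p,q)=(0,4) is feasible, giving 24.
(p,q)=(1,3) is feasible, giving 20.
No feasible integer point exceeds 24.

24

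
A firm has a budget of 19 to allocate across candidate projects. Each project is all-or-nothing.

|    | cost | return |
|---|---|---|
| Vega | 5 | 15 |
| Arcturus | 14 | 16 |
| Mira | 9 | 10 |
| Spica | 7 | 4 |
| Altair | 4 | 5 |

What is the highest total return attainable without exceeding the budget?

31

Vega + Mira + Altair: cost 5 + 9 + 4 = 18 ≤ 19, return 15 + 10 + 5 = 30.
Vega + Mira: cost 5 + 9 = 14 ≤ 19, return 15 + 10 = 25.
Vega + Arcturus: cost 5 + 14 = 19 ≤ 19, return 15 + 16 = 31.
Best is Vega and Arcturus with total return 31.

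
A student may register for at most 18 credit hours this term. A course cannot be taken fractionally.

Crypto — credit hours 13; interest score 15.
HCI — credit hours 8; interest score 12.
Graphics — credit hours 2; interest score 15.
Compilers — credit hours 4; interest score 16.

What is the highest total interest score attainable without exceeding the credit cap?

Allowing fractional choices, the relaxed optimum would be about 47.6, but courses are indivisible.
HCI + Graphics + Compilers: credit hours 8 + 2 + 4 = 14 ≤ 18, interest score 12 + 15 + 16 = 43.
Graphics + Compilers: credit hours 2 + 4 = 6 ≤ 18, interest score 15 + 16 = 31.
Best is HCI, Graphics, and Compilers with total interest score 43.

43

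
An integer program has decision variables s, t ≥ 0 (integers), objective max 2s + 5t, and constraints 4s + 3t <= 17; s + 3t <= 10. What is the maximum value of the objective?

17

Relaxing integrality, the LP optimum is 17.44 at (s,t) = (2.33, 2.56), which is not an integer point.
(s,t)=(1,3): 4·1+3·3=13≤17, 1·1+3·3=10≤10, objective 17.
(s,t)=(0,3): 4·0+3·3=9≤17, 1·0+3·3=9≤10, objective 15.
(s,t)=(2,2): 4·2+3·2=14≤17, 1·2+3·2=8≤10, objective 14.
Maximum is 17 at (s,t)=(1,3).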